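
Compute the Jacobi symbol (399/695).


Compute (399/695) via quadratic reciprocity:
  reciprocity: (399/695) -> -(695/399)
  reduce: (296/399)
  pull out 2: (2/399) = +1  (since 399 mod 8 = 7)
  pull out 2: (2/399) = +1  (since 399 mod 8 = 7)
  pull out 2: (2/399) = +1  (since 399 mod 8 = 7)
  reciprocity: (37/399) -> +(399/37)
  reduce: (29/37)
  reciprocity: (29/37) -> +(37/29)
  reduce: (8/29)
  pull out 2: (2/29) = -1  (since 29 mod 8 = 5)
  pull out 2: (2/29) = -1  (since 29 mod 8 = 5)
  pull out 2: (2/29) = -1  (since 29 mod 8 = 5)
  (1/29) = 1
Product of signs = 1

1


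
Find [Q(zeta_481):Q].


The degree equals Euler's totient phi(481).
481 = 13 * 37
phi(481) = 432

432


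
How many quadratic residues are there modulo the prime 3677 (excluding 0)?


For prime p, the number of non-zero quadratic residues is (p-1)/2.
= (3677-1)/2
= 1838

1838


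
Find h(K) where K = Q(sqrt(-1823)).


K = Q(sqrt(-1823)). d mod 4 = 1, so D = disc(K) = d = -1823
h(K) equals the number of primitive reduced positive-definite forms (a, b, c) = a*x^2 + b*x*y + c*y^2 with b^2 - 4ac = D,
where reduced means |b| <= a <= c, with b >= 0 whenever |b| = a or a = c, and primitive means gcd(a, b, c) = 1.
Reduced forces 3a^2 <= |D| = 1823, so 1 <= a <= 24; b must have the parity of D, and c = (b^2 - D)/(4a) must be an integer >= a.
Enumerate a = 1..24, b in [-a, a]:
  a=1: (1, 1, 456)  [1]
  a=2: (2, -1, 228), (2, 1, 228)  [2]
  a=3: (3, -1, 152), (3, 1, 152)  [2]
  a=4: (4, -1, 114), (4, 1, 114)  [2]
  a=5: none
  a=6: (6, -5, 77), (6, -1, 76), (6, 1, 76), (6, 5, 77)  [4]
  a=7: (7, -5, 66), (7, 5, 66)  [2]
  a=8: (8, -1, 57), (8, 1, 57)  [2]
  a=9: (9, -7, 52), (9, 7, 52)  [2]
  a=10: none
  a=11: (11, -5, 42), (11, 5, 42)  [2]
  a=12: (12, -7, 39), (12, -1, 38), (12, 1, 38), (12, 7, 39)  [4]
  a=13: (13, -7, 36), (13, 7, 36)  [2]
  a=14: (14, -9, 34), (14, -5, 33), (14, 5, 33), (14, 9, 34)  [4]
  a=15: none
  a=16: (16, -15, 32), (16, 15, 32)  [2]
  a=17: (17, -9, 28), (17, 9, 28)  [2]
  a=18: (18, -11, 27), (18, -7, 26), (18, 7, 26), (18, 11, 27)  [4]
  a=19: (19, -1, 24), (19, 1, 24)  [2]
  a=20: none
  a=21: (21, -19, 26), (21, -5, 22), (21, 5, 22), (21, 19, 26)  [4]
  a=22: (22, -17, 24), (22, 17, 24)  [2]
  a=23..24: none
Total reduced forms: 1 + 2 + 2 + 2 + 4 + 2 + 2 + 2 + 2 + 4 + 2 + 4 + 2 + 2 + 4 + 2 + 4 + 2 = 45
h = 45

45


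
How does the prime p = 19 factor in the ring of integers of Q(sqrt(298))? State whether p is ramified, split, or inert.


K = Q(sqrt(298)). Since d mod 4 = 2, disc(K) = 1192.
Check p | disc: 1192 mod 19 = 14.
p does not divide disc. Compute Legendre symbol (d/p):
13^((19-1)/2) mod 19 = -1
(d/p) = -1, so p is inert: (p) stays prime with e=1, f=2, g=1.
Therefore p is inert.

inert


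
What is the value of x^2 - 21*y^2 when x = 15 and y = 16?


x^2 - d*y^2
= 15^2 - 21*16^2
= 225 - 5376
= -5151

-5151


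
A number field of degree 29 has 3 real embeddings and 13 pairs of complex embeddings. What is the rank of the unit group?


By Dirichlet's unit theorem:
rank = r1 + r2 - 1
= 3 + 13 - 1
= 15

15


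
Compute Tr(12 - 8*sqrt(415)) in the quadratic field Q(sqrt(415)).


Tr(a + b*sqrt(d)) = (a + b*sqrt(d)) + (a - b*sqrt(d)) = 2a
= 2 * (12)
= 24

24


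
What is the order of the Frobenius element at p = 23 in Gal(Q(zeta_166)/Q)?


The Frobenius at p in Gal(Q(zeta_n)/Q) = (Z/nZ)* is the class of p, so its order is ord_166(23), the smallest k >= 1 with 23^k = 1 mod 166.
n = 166 = 2 * 83, phi(166) = 82; the order divides phi(n).
Divisors of 82: 1, 2, 41, 82
Repeated squaring mod 166: 23^1 = 23, 23^2 = 31, 23^4 = 131, 23^8 = 63, 23^16 = 151, 23^32 = 59, 23^64 = 161
Test divisors in increasing order:
  k=1: 23^1 = 23 mod 166
  k=2: 23^2 = 31 mod 166
  k=41: 23^41 = 59 * 63 * 23 = 1 mod 166  <- first divisor giving 1
Order = 41

41


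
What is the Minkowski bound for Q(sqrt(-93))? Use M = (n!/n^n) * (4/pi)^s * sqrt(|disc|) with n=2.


d = -93, d mod 4 = 3, so disc(K) = 4d = -372; |disc(K)| = 372
Imaginary quadratic field, so n = 2, s = r2 = 1, r1 = 0
M = (n!/n^n) * (4/pi)^s * sqrt(|disc(K)|) = (2!/2^2) * (4/pi)^1 * sqrt(372)
= 0.5 * 1.273240 * 19.287302
= 12.2787

12.2787


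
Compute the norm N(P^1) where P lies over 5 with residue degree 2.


N(P^a) = p^(a*f)
= 5^(1*2)
= 5^2
= 25

25


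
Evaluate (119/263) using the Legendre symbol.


p = 263 is prime, so compute (119/263) with the reciprocity algorithm (Jacobi-symbol steps: pull out 2s via (2/n), flip via reciprocity, reduce):
  reciprocity: (119/263) -> -(263/119)
  reduce: (25/119)
  reciprocity: (25/119) -> +(119/25)
  reduce: (19/25)
  reciprocity: (19/25) -> +(25/19)
  reduce: (6/19)
  pull out 2: (2/19) = -1  (since 19 mod 8 = 3)
  reciprocity: (3/19) -> -(19/3)
  reduce: (1/3)
  (1/3) = 1
Product of signs = -1
(119/263) = -1

-1


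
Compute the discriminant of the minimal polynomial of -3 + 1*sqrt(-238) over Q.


The element -3 + 1*sqrt(-238) has minimal polynomial:
x^2 + 6*x + 247
Discriminant = (6)^2 - 4*(247)
= 36 - 988
= -952

-952


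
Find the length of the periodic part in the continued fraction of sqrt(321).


Run the CF algorithm for sqrt(321).
a_0 = floor(sqrt(321)) = 17; set m_0=0, q_0=1.
Recurrence: m' = q*a - m,  q' = (d - m'^2)/q,  a' = floor((a_0 + m')/q').
  step 1: m=17, q=32, a=1
  step 2: m=15, q=3, a=10
  step 3: m=15, q=32, a=1
  step 4: m=17, q=1, a=34
a_4 = 2*a_0 = 34, so the period closes here.
sqrt(321) = [17; 1, 10, 1, 34]
Period length = 4

4


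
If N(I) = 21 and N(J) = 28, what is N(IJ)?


N(IJ) = N(I) * N(J)
= 21 * 28
= 588

588


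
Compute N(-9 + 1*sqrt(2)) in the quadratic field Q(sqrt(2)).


N(a + b*sqrt(d)) = a^2 - d*b^2
= (-9)^2 - (2)*(1)^2
= 81 - 2
= 79

79


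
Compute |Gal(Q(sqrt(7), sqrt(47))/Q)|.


The 2 square roots of distinct primes are multiplicatively independent over Q,
so [K:Q] = 2^2 and Gal(K/Q) is isomorphic to (Z/2Z)^2.
|Gal| = 2^2 = 4

4


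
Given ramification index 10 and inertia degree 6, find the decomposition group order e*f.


|D_P| = e * f
= 10 * 6
= 60

60


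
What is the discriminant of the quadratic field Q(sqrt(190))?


For K = Q(sqrt(d)) with d squarefree: disc(K) = d if d = 1 mod 4, and disc(K) = 4d if d = 2 or 3 mod 4.
Here d = 190, and d mod 4 = 2.
d = 2 mod 4, not 1 (O_K = Z[sqrt(d)]), so disc(K) = 4d = 4 * (190) = 760

760


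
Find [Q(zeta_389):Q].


The degree equals Euler's totient phi(389).
389 = 389
phi(389) = 388

388


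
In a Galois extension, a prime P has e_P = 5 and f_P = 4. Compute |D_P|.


|D_P| = e * f
= 5 * 4
= 20

20


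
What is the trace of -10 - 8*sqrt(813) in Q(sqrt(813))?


Tr(a + b*sqrt(d)) = (a + b*sqrt(d)) + (a - b*sqrt(d)) = 2a
= 2 * (-10)
= -20

-20


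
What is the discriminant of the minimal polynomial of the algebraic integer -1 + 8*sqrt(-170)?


The element -1 + 8*sqrt(-170) has minimal polynomial:
x^2 + 2*x + 10881
Discriminant = (2)^2 - 4*(10881)
= 4 - 43524
= -43520

-43520


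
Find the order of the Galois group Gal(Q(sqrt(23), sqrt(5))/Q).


The 2 square roots of distinct primes are multiplicatively independent over Q,
so [K:Q] = 2^2 and Gal(K/Q) is isomorphic to (Z/2Z)^2.
|Gal| = 2^2 = 4

4


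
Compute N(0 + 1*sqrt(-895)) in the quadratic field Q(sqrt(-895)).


N(a + b*sqrt(d)) = a^2 - d*b^2
= (0)^2 - (-895)*(1)^2
= 0 + 895
= 895

895


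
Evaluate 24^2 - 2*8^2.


x^2 - d*y^2
= 24^2 - 2*8^2
= 576 - 128
= 448

448


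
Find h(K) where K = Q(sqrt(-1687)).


K = Q(sqrt(-1687)). d mod 4 = 1, so D = disc(K) = d = -1687
h(K) equals the number of primitive reduced positive-definite forms (a, b, c) = a*x^2 + b*x*y + c*y^2 with b^2 - 4ac = D,
where reduced means |b| <= a <= c, with b >= 0 whenever |b| = a or a = c, and primitive means gcd(a, b, c) = 1.
Reduced forces 3a^2 <= |D| = 1687, so 1 <= a <= 23; b must have the parity of D, and c = (b^2 - D)/(4a) must be an integer >= a.
Enumerate a = 1..23, b in [-a, a]:
  a=1: (1, 1, 422)  [1]
  a=2: (2, -1, 211), (2, 1, 211)  [2]
  a=3: none
  a=4: (4, -3, 106), (4, 3, 106)  [2]
  a=5..6: none
  a=7: (7, 7, 62)  [1]
  a=8: (8, -3, 53), (8, 3, 53)  [2]
  a=9..12: none
  a=13: (13, -9, 34), (13, 9, 34)  [2]
  a=14: (14, -7, 31), (14, 7, 31)  [2]
  a=15: none
  a=16: (16, -13, 29), (16, 13, 29)  [2]
  a=17: (17, -9, 26), (17, 9, 26)  [2]
  a=18: none
  a=19: (19, -17, 26), (19, 17, 26)  [2]
  a=20..23: none
Total reduced forms: 1 + 2 + 2 + 1 + 2 + 2 + 2 + 2 + 2 + 2 = 18
h = 18

18


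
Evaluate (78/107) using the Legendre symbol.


p = 107 is prime, so compute (78/107) with the reciprocity algorithm (Jacobi-symbol steps: pull out 2s via (2/n), flip via reciprocity, reduce):
  pull out 2: (2/107) = -1  (since 107 mod 8 = 3)
  reciprocity: (39/107) -> -(107/39)
  reduce: (29/39)
  reciprocity: (29/39) -> +(39/29)
  reduce: (10/29)
  pull out 2: (2/29) = -1  (since 29 mod 8 = 5)
  reciprocity: (5/29) -> +(29/5)
  reduce: (4/5)
  pull out 2: (2/5) = -1  (since 5 mod 8 = 5)
  pull out 2: (2/5) = -1  (since 5 mod 8 = 5)
  (1/5) = 1
Product of signs = -1
(78/107) = -1

-1


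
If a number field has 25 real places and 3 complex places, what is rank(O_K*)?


By Dirichlet's unit theorem:
rank = r1 + r2 - 1
= 25 + 3 - 1
= 27

27


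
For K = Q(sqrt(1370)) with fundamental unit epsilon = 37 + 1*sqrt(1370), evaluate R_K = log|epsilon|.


epsilon = 37 + 1*sqrt(1370)
= 74.0135
R = ln(74.0135)
= 4.3042

4.3042


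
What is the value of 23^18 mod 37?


p = 37 is prime and the exponent is (p-1)/2 = 18, so by Euler's criterion 23^18 = (23/37) = +1 or -1 mod 37.
Compute by square-and-multiply:
  18 = 16 + 2 (binary 10010)
  Repeated squaring mod 37: 23^1 = 23, 23^2 = 11, 23^4 = 10, 23^8 = 26, 23^16 = 10
  23^18 = 23^16 * 23^2 = 10 * 11 mod 37
    10 * 11 = 110 = 36 mod 37
  23^18 = 36 mod 37
Result 36 = p - 1 = -1 mod 37: 23 is a quadratic non-residue mod 37. As a residue in [0, p-1] the value is 36.
23^18 mod 37 = 36

36


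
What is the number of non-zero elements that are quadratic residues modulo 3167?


For prime p, the number of non-zero quadratic residues is (p-1)/2.
= (3167-1)/2
= 1583

1583


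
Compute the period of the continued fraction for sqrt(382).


Run the CF algorithm for sqrt(382).
a_0 = floor(sqrt(382)) = 19; set m_0=0, q_0=1.
Recurrence: m' = q*a - m,  q' = (d - m'^2)/q,  a' = floor((a_0 + m')/q').
  step 1: m=19, q=21, a=1
  step 2: m=2, q=18, a=1
  step 3: m=16, q=7, a=5
  step 4: m=19, q=3, a=12
  step 5: m=17, q=31, a=1
  step 6: m=14, q=6, a=5
  step 7: m=16, q=21, a=1
  step 8: m=5, q=17, a=1
  step 9: m=12, q=14, a=2
  step 10: m=16, q=9, a=3
  step 11: m=11, q=29, a=1
  step 12: m=18, q=2, a=18
  step 13: m=18, q=29, a=1
  step 14: m=11, q=9, a=3
  step 15: m=16, q=14, a=2
  step 16: m=12, q=17, a=1
  step 17: m=5, q=21, a=1
  step 18: m=16, q=6, a=5
  step 19: m=14, q=31, a=1
  step 20: m=17, q=3, a=12
  step 21: m=19, q=7, a=5
  step 22: m=16, q=18, a=1
  step 23: m=2, q=21, a=1
  step 24: m=19, q=1, a=38
a_24 = 2*a_0 = 38, so the period closes here.
sqrt(382) = [19; 1, 1, 5, 12, 1, 5, 1, 1, 2, 3, 1, 18, 1, 3, 2, 1, 1, 5, 1, 12, 5, 1, 1, 38]
Period length = 24

24


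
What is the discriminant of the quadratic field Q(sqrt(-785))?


For K = Q(sqrt(d)) with d squarefree: disc(K) = d if d = 1 mod 4, and disc(K) = 4d if d = 2 or 3 mod 4.
Here d = -785, and d mod 4 = 3.
d = 3 mod 4, not 1 (O_K = Z[sqrt(d)]), so disc(K) = 4d = 4 * (-785) = -3140

-3140


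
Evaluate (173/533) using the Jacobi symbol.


Compute (173/533) via quadratic reciprocity:
  reciprocity: (173/533) -> +(533/173)
  reduce: (14/173)
  pull out 2: (2/173) = -1  (since 173 mod 8 = 5)
  reciprocity: (7/173) -> +(173/7)
  reduce: (5/7)
  reciprocity: (5/7) -> +(7/5)
  reduce: (2/5)
  pull out 2: (2/5) = -1  (since 5 mod 8 = 5)
  (1/5) = 1
Product of signs = 1

1


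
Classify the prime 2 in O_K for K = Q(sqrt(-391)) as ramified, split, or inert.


K = Q(sqrt(-391)). Since d mod 4 = 1, disc(K) = -391.
Check p | disc: -391 mod 2 = 1.
p=2 does not divide disc (d is 1 mod 4). 2 splits iff d = 1 mod 8.
d mod 8 = 1, so (d/2) = 1.
(d/p) = 1, so p splits: (p) = P*P' with e=1, f=1, g=2.
Therefore p is split.

split


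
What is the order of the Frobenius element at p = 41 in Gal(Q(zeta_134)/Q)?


The Frobenius at p in Gal(Q(zeta_n)/Q) = (Z/nZ)* is the class of p, so its order is ord_134(41), the smallest k >= 1 with 41^k = 1 mod 134.
n = 134 = 2 * 67, phi(134) = 66; the order divides phi(n).
Divisors of 66: 1, 2, 3, 6, 11, 22, 33, 66
Repeated squaring mod 134: 41^1 = 41, 41^2 = 73, 41^4 = 103, 41^8 = 23, 41^16 = 127, 41^32 = 49, 41^64 = 123
Test divisors in increasing order:
  k=1: 41^1 = 41 mod 134
  k=2: 41^2 = 73 mod 134
  k=3: 41^3 = 73 * 41 = 45 mod 134
  k=6: 41^6 = 103 * 73 = 15 mod 134
  k=11: 41^11 = 23 * 73 * 41 = 97 mod 134
  k=22: 41^22 = 127 * 103 * 73 = 29 mod 134
  k=33: 41^33 = 49 * 41 = 133 mod 134
  k=66: 41^66 = 123 * 73 = 1 mod 134  <- first divisor giving 1
Order = 66

66


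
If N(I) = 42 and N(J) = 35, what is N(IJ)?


N(IJ) = N(I) * N(J)
= 42 * 35
= 1470

1470


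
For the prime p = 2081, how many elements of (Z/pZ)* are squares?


For prime p, the number of non-zero quadratic residues is (p-1)/2.
= (2081-1)/2
= 1040

1040


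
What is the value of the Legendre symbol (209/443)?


p = 443 is prime, so compute (209/443) with the reciprocity algorithm (Jacobi-symbol steps: pull out 2s via (2/n), flip via reciprocity, reduce):
  reciprocity: (209/443) -> +(443/209)
  reduce: (25/209)
  reciprocity: (25/209) -> +(209/25)
  reduce: (9/25)
  reciprocity: (9/25) -> +(25/9)
  reduce: (7/9)
  reciprocity: (7/9) -> +(9/7)
  reduce: (2/7)
  pull out 2: (2/7) = +1  (since 7 mod 8 = 7)
  (1/7) = 1
Product of signs = 1
(209/443) = 1

1


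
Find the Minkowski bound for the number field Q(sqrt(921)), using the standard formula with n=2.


d = 921, d mod 4 = 1, so disc(K) = d = 921; |disc(K)| = 921
Real quadratic field, so n = 2, s = r2 = 0, r1 = 2
M = (n!/n^n) * (4/pi)^s * sqrt(|disc(K)|) = (2!/2^2) * (4/pi)^0 * sqrt(921)
= 0.5 * 1.000000 * 30.347982
= 15.1740

15.1740


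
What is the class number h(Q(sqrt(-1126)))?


K = Q(sqrt(-1126)). d mod 4 = 2, so D = disc(K) = 4d = -4504
h(K) equals the number of primitive reduced positive-definite forms (a, b, c) = a*x^2 + b*x*y + c*y^2 with b^2 - 4ac = D,
where reduced means |b| <= a <= c, with b >= 0 whenever |b| = a or a = c, and primitive means gcd(a, b, c) = 1.
Reduced forces 3a^2 <= |D| = 4504, so 1 <= a <= 38; b must have the parity of D, and c = (b^2 - D)/(4a) must be an integer >= a.
Enumerate a = 1..38, b in [-a, a]:
  a=1: (1, 0, 1126)  [1]
  a=2: (2, 0, 563)  [1]
  a=3..4: none
  a=5: (5, -4, 226), (5, 4, 226)  [2]
  a=6: none
  a=7: (7, -2, 161), (7, 2, 161)  [2]
  a=8..9: none
  a=10: (10, -4, 113), (10, 4, 113)  [2]
  a=11..13: none
  a=14: (14, -12, 83), (14, 12, 83)  [2]
  a=15..16: none
  a=17: (17, -16, 70), (17, 16, 70)  [2]
  a=18..22: none
  a=23: (23, -2, 49), (23, 2, 49)  [2]
  a=24: none
  a=25: (25, -14, 47), (25, 14, 47)  [2]
  a=26..28: none
  a=29: (29, -22, 43), (29, 22, 43)  [2]
  a=30..33: none
  a=34: (34, -16, 35), (34, 16, 35)  [2]
  a=35: (35, -26, 37), (35, 26, 37)  [2]
  a=36..38: none
Total reduced forms: 1 + 1 + 2 + 2 + 2 + 2 + 2 + 2 + 2 + 2 + 2 + 2 = 22
h = 22

22


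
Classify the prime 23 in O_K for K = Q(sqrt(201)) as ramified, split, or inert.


K = Q(sqrt(201)). Since d mod 4 = 1, disc(K) = 201.
Check p | disc: 201 mod 23 = 17.
p does not divide disc. Compute Legendre symbol (d/p):
17^((23-1)/2) mod 23 = -1
(d/p) = -1, so p is inert: (p) stays prime with e=1, f=2, g=1.
Therefore p is inert.

inert


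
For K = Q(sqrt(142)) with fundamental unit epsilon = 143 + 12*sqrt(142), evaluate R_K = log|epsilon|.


epsilon = 143 + 12*sqrt(142)
= 285.9965
R = ln(285.9965)
= 5.6560

5.6560


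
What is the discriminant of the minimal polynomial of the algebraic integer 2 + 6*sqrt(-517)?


The element 2 + 6*sqrt(-517) has minimal polynomial:
x^2 - 4*x + 18616
Discriminant = (-4)^2 - 4*(18616)
= 16 - 74464
= -74448

-74448


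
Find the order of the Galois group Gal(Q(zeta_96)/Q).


|Gal(Q(zeta_96)/Q)| = phi(96)
= 32

32


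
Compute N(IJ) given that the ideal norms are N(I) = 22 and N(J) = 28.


N(IJ) = N(I) * N(J)
= 22 * 28
= 616

616


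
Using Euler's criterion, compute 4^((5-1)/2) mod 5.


p = 5 is prime and the exponent is (p-1)/2 = 2, so by Euler's criterion 4^2 = (4/5) = +1 or -1 mod 5.
Compute by square-and-multiply:
  2 = 2 (binary 10)
  Repeated squaring mod 5: 4^1 = 4, 4^2 = 1
  4^2 = 1 mod 5
Result 1: 4 is a quadratic residue mod 5.
4^2 mod 5 = 1

1


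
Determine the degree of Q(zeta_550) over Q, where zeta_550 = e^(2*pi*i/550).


The degree equals Euler's totient phi(550).
550 = 2 * 5^2 * 11
phi(550) = 200

200


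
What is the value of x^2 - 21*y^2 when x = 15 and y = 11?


x^2 - d*y^2
= 15^2 - 21*11^2
= 225 - 2541
= -2316

-2316


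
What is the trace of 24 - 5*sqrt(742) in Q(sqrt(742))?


Tr(a + b*sqrt(d)) = (a + b*sqrt(d)) + (a - b*sqrt(d)) = 2a
= 2 * (24)
= 48

48


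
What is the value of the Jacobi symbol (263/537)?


Compute (263/537) via quadratic reciprocity:
  reciprocity: (263/537) -> +(537/263)
  reduce: (11/263)
  reciprocity: (11/263) -> -(263/11)
  reduce: (10/11)
  pull out 2: (2/11) = -1  (since 11 mod 8 = 3)
  reciprocity: (5/11) -> +(11/5)
  reduce: (1/5)
  (1/5) = 1
Product of signs = 1

1


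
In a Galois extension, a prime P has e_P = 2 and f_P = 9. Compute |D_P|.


|D_P| = e * f
= 2 * 9
= 18

18


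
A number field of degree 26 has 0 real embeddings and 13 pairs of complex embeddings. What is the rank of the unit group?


By Dirichlet's unit theorem:
rank = r1 + r2 - 1
= 0 + 13 - 1
= 12

12


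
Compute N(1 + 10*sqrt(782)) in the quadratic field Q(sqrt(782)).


N(a + b*sqrt(d)) = a^2 - d*b^2
= (1)^2 - (782)*(10)^2
= 1 - 78200
= -78199

-78199


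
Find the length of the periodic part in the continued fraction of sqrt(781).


Run the CF algorithm for sqrt(781).
a_0 = floor(sqrt(781)) = 27; set m_0=0, q_0=1.
Recurrence: m' = q*a - m,  q' = (d - m'^2)/q,  a' = floor((a_0 + m')/q').
  step 1: m=27, q=52, a=1
  step 2: m=25, q=3, a=17
  step 3: m=26, q=35, a=1
  step 4: m=9, q=20, a=1
  step 5: m=11, q=33, a=1
  step 6: m=22, q=9, a=5
  step 7: m=23, q=28, a=1
  step 8: m=5, q=27, a=1
  step 9: m=22, q=11, a=4
  step 10: m=22, q=27, a=1
  step 11: m=5, q=28, a=1
  step 12: m=23, q=9, a=5
  step 13: m=22, q=33, a=1
  step 14: m=11, q=20, a=1
  step 15: m=9, q=35, a=1
  step 16: m=26, q=3, a=17
  step 17: m=25, q=52, a=1
  step 18: m=27, q=1, a=54
a_18 = 2*a_0 = 54, so the period closes here.
sqrt(781) = [27; 1, 17, 1, 1, 1, 5, 1, 1, 4, 1, 1, 5, 1, 1, 1, 17, 1, 54]
Period length = 18

18


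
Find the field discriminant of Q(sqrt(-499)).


For K = Q(sqrt(d)) with d squarefree: disc(K) = d if d = 1 mod 4, and disc(K) = 4d if d = 2 or 3 mod 4.
Here d = -499, and d mod 4 = 1.
d = 1 mod 4 (O_K = Z[(1+sqrt(d))/2]), so disc(K) = d = -499

-499


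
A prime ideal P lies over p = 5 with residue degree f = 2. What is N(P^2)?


N(P^a) = p^(a*f)
= 5^(2*2)
= 5^4
= 625

625


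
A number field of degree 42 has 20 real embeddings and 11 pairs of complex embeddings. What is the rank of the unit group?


By Dirichlet's unit theorem:
rank = r1 + r2 - 1
= 20 + 11 - 1
= 30

30


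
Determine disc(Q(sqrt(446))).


For K = Q(sqrt(d)) with d squarefree: disc(K) = d if d = 1 mod 4, and disc(K) = 4d if d = 2 or 3 mod 4.
Here d = 446, and d mod 4 = 2.
d = 2 mod 4, not 1 (O_K = Z[sqrt(d)]), so disc(K) = 4d = 4 * (446) = 1784

1784


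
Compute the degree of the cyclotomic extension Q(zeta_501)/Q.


The degree equals Euler's totient phi(501).
501 = 3 * 167
phi(501) = 332

332


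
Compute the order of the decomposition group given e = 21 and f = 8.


|D_P| = e * f
= 21 * 8
= 168

168


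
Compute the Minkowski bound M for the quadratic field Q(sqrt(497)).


d = 497, d mod 4 = 1, so disc(K) = d = 497; |disc(K)| = 497
Real quadratic field, so n = 2, s = r2 = 0, r1 = 2
M = (n!/n^n) * (4/pi)^s * sqrt(|disc(K)|) = (2!/2^2) * (4/pi)^0 * sqrt(497)
= 0.5 * 1.000000 * 22.293497
= 11.1467

11.1467


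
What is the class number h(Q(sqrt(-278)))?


K = Q(sqrt(-278)). d mod 4 = 2, so D = disc(K) = 4d = -1112
h(K) equals the number of primitive reduced positive-definite forms (a, b, c) = a*x^2 + b*x*y + c*y^2 with b^2 - 4ac = D,
where reduced means |b| <= a <= c, with b >= 0 whenever |b| = a or a = c, and primitive means gcd(a, b, c) = 1.
Reduced forces 3a^2 <= |D| = 1112, so 1 <= a <= 19; b must have the parity of D, and c = (b^2 - D)/(4a) must be an integer >= a.
Enumerate a = 1..19, b in [-a, a]:
  a=1: (1, 0, 278)  [1]
  a=2: (2, 0, 139)  [1]
  a=3: (3, -2, 93), (3, 2, 93)  [2]
  a=4..5: none
  a=6: (6, -4, 47), (6, 4, 47)  [2]
  a=7: (7, -6, 41), (7, 6, 41)  [2]
  a=8: none
  a=9: (9, -2, 31), (9, 2, 31)  [2]
  a=10..13: none
  a=14: (14, -8, 21), (14, 8, 21)  [2]
  a=15..17: none
  a=18: (18, -16, 19), (18, 16, 19)  [2]
  a=19: none
Total reduced forms: 1 + 1 + 2 + 2 + 2 + 2 + 2 + 2 = 14
h = 14

14


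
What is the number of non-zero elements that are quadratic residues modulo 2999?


For prime p, the number of non-zero quadratic residues is (p-1)/2.
= (2999-1)/2
= 1499

1499


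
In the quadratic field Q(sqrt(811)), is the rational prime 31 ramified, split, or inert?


K = Q(sqrt(811)). Since d mod 4 = 3, disc(K) = 3244.
Check p | disc: 3244 mod 31 = 20.
p does not divide disc. Compute Legendre symbol (d/p):
5^((31-1)/2) mod 31 = 1
(d/p) = 1, so p splits: (p) = P*P' with e=1, f=1, g=2.
Therefore p is split.

split


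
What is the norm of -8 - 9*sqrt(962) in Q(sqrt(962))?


N(a + b*sqrt(d)) = a^2 - d*b^2
= (-8)^2 - (962)*(-9)^2
= 64 - 77922
= -77858

-77858


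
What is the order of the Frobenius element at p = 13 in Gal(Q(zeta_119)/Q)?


The Frobenius at p in Gal(Q(zeta_n)/Q) = (Z/nZ)* is the class of p, so its order is ord_119(13), the smallest k >= 1 with 13^k = 1 mod 119.
n = 119 = 7 * 17, phi(119) = 96; the order divides phi(n).
Divisors of 96: 1, 2, 3, 4, 6, 8, 12, 16, 24, 32, 48, 96
Repeated squaring mod 119: 13^1 = 13, 13^2 = 50, 13^4 = 1, 13^8 = 1, 13^16 = 1, 13^32 = 1, 13^64 = 1
Test divisors in increasing order:
  k=1: 13^1 = 13 mod 119
  k=2: 13^2 = 50 mod 119
  k=3: 13^3 = 50 * 13 = 55 mod 119
  k=4: 13^4 = 1 mod 119  <- first divisor giving 1
Order = 4

4


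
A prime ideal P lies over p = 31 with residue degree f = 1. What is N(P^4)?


N(P^a) = p^(a*f)
= 31^(4*1)
= 31^4
= 923521

923521


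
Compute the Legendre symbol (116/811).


p = 811 is prime, so compute (116/811) with the reciprocity algorithm (Jacobi-symbol steps: pull out 2s via (2/n), flip via reciprocity, reduce):
  pull out 2: (2/811) = -1  (since 811 mod 8 = 3)
  pull out 2: (2/811) = -1  (since 811 mod 8 = 3)
  reciprocity: (29/811) -> +(811/29)
  reduce: (28/29)
  pull out 2: (2/29) = -1  (since 29 mod 8 = 5)
  pull out 2: (2/29) = -1  (since 29 mod 8 = 5)
  reciprocity: (7/29) -> +(29/7)
  reduce: (1/7)
  (1/7) = 1
Product of signs = 1
(116/811) = 1

1


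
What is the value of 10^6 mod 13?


p = 13 is prime and the exponent is (p-1)/2 = 6, so by Euler's criterion 10^6 = (10/13) = +1 or -1 mod 13.
Compute by square-and-multiply:
  6 = 4 + 2 (binary 110)
  Repeated squaring mod 13: 10^1 = 10, 10^2 = 9, 10^4 = 3
  10^6 = 10^4 * 10^2 = 3 * 9 mod 13
    3 * 9 = 27 = 1 mod 13
  10^6 = 1 mod 13
Result 1: 10 is a quadratic residue mod 13.
10^6 mod 13 = 1

1


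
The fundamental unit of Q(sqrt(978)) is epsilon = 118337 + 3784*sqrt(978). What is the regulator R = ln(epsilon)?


epsilon = 118337 + 3784*sqrt(978)
= 236674.0000
R = ln(236674.0000)
= 12.3744

12.3744


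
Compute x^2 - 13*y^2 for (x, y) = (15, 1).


x^2 - d*y^2
= 15^2 - 13*1^2
= 225 - 13
= 212

212


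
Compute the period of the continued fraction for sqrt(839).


Run the CF algorithm for sqrt(839).
a_0 = floor(sqrt(839)) = 28; set m_0=0, q_0=1.
Recurrence: m' = q*a - m,  q' = (d - m'^2)/q,  a' = floor((a_0 + m')/q').
  step 1: m=28, q=55, a=1
  step 2: m=27, q=2, a=27
  step 3: m=27, q=55, a=1
  step 4: m=28, q=1, a=56
a_4 = 2*a_0 = 56, so the period closes here.
sqrt(839) = [28; 1, 27, 1, 56]
Period length = 4

4


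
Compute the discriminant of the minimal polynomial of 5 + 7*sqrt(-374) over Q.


The element 5 + 7*sqrt(-374) has minimal polynomial:
x^2 - 10*x + 18351
Discriminant = (-10)^2 - 4*(18351)
= 100 - 73404
= -73304

-73304


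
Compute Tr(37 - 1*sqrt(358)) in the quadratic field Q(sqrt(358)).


Tr(a + b*sqrt(d)) = (a + b*sqrt(d)) + (a - b*sqrt(d)) = 2a
= 2 * (37)
= 74

74


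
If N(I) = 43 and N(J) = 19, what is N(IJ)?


N(IJ) = N(I) * N(J)
= 43 * 19
= 817

817


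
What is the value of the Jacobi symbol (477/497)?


Compute (477/497) via quadratic reciprocity:
  reciprocity: (477/497) -> +(497/477)
  reduce: (20/477)
  pull out 2: (2/477) = -1  (since 477 mod 8 = 5)
  pull out 2: (2/477) = -1  (since 477 mod 8 = 5)
  reciprocity: (5/477) -> +(477/5)
  reduce: (2/5)
  pull out 2: (2/5) = -1  (since 5 mod 8 = 5)
  (1/5) = 1
Product of signs = -1

-1


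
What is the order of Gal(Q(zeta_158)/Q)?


|Gal(Q(zeta_158)/Q)| = phi(158)
= 78

78


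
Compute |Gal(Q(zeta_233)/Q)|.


|Gal(Q(zeta_233)/Q)| = phi(233)
= 232

232


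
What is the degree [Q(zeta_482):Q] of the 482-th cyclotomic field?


The degree equals Euler's totient phi(482).
482 = 2 * 241
phi(482) = 240

240


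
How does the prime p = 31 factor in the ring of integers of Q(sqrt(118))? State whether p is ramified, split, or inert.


K = Q(sqrt(118)). Since d mod 4 = 2, disc(K) = 472.
Check p | disc: 472 mod 31 = 7.
p does not divide disc. Compute Legendre symbol (d/p):
25^((31-1)/2) mod 31 = 1
(d/p) = 1, so p splits: (p) = P*P' with e=1, f=1, g=2.
Therefore p is split.

split


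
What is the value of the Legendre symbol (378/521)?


p = 521 is prime, so compute (378/521) with the reciprocity algorithm (Jacobi-symbol steps: pull out 2s via (2/n), flip via reciprocity, reduce):
  pull out 2: (2/521) = +1  (since 521 mod 8 = 1)
  reciprocity: (189/521) -> +(521/189)
  reduce: (143/189)
  reciprocity: (143/189) -> +(189/143)
  reduce: (46/143)
  pull out 2: (2/143) = +1  (since 143 mod 8 = 7)
  reciprocity: (23/143) -> -(143/23)
  reduce: (5/23)
  reciprocity: (5/23) -> +(23/5)
  reduce: (3/5)
  reciprocity: (3/5) -> +(5/3)
  reduce: (2/3)
  pull out 2: (2/3) = -1  (since 3 mod 8 = 3)
  (1/3) = 1
Product of signs = 1
(378/521) = 1

1


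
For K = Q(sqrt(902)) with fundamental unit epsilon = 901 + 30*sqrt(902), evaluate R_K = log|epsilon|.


epsilon = 901 + 30*sqrt(902)
= 1801.9994
R = ln(1801.9994)
= 7.4967

7.4967


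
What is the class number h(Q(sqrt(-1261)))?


K = Q(sqrt(-1261)). d mod 4 = 3, so D = disc(K) = 4d = -5044
h(K) equals the number of primitive reduced positive-definite forms (a, b, c) = a*x^2 + b*x*y + c*y^2 with b^2 - 4ac = D,
where reduced means |b| <= a <= c, with b >= 0 whenever |b| = a or a = c, and primitive means gcd(a, b, c) = 1.
Reduced forces 3a^2 <= |D| = 5044, so 1 <= a <= 41; b must have the parity of D, and c = (b^2 - D)/(4a) must be an integer >= a.
Enumerate a = 1..41, b in [-a, a]:
  a=1: (1, 0, 1261)  [1]
  a=2: (2, 2, 631)  [1]
  a=3..4: none
  a=5: (5, -4, 253), (5, 4, 253)  [2]
  a=6..9: none
  a=10: (10, -6, 127), (10, 6, 127)  [2]
  a=11: (11, -4, 115), (11, 4, 115)  [2]
  a=12: none
  a=13: (13, 0, 97)  [1]
  a=14..21: none
  a=22: (22, -18, 61), (22, 18, 61)  [2]
  a=23: (23, -4, 55), (23, 4, 55)  [2]
  a=24: none
  a=25: (25, -16, 53), (25, 16, 53)  [2]
  a=26: (26, 26, 55)  [1]
  a=27..30: none
  a=31: (31, -28, 47), (31, 28, 47)  [2]
  a=32..36: none
  a=37: (37, -32, 41), (37, 32, 41)  [2]
  a=38..41: none
Total reduced forms: 1 + 1 + 2 + 2 + 2 + 1 + 2 + 2 + 2 + 1 + 2 + 2 = 20
h = 20

20


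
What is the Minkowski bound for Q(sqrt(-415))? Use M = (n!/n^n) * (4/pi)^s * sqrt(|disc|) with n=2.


d = -415, d mod 4 = 1, so disc(K) = d = -415; |disc(K)| = 415
Imaginary quadratic field, so n = 2, s = r2 = 1, r1 = 0
M = (n!/n^n) * (4/pi)^s * sqrt(|disc(K)|) = (2!/2^2) * (4/pi)^1 * sqrt(415)
= 0.5 * 1.273240 * 20.371549
= 12.9689

12.9689


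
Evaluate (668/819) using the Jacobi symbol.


Compute (668/819) via quadratic reciprocity:
  pull out 2: (2/819) = -1  (since 819 mod 8 = 3)
  pull out 2: (2/819) = -1  (since 819 mod 8 = 3)
  reciprocity: (167/819) -> -(819/167)
  reduce: (151/167)
  reciprocity: (151/167) -> -(167/151)
  reduce: (16/151)
  pull out 2: (2/151) = +1  (since 151 mod 8 = 7)
  pull out 2: (2/151) = +1  (since 151 mod 8 = 7)
  pull out 2: (2/151) = +1  (since 151 mod 8 = 7)
  pull out 2: (2/151) = +1  (since 151 mod 8 = 7)
  (1/151) = 1
Product of signs = 1

1


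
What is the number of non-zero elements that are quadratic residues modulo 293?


For prime p, the number of non-zero quadratic residues is (p-1)/2.
= (293-1)/2
= 146

146


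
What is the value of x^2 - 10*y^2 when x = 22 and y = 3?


x^2 - d*y^2
= 22^2 - 10*3^2
= 484 - 90
= 394

394


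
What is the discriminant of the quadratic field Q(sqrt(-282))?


For K = Q(sqrt(d)) with d squarefree: disc(K) = d if d = 1 mod 4, and disc(K) = 4d if d = 2 or 3 mod 4.
Here d = -282, and d mod 4 = 2.
d = 2 mod 4, not 1 (O_K = Z[sqrt(d)]), so disc(K) = 4d = 4 * (-282) = -1128

-1128


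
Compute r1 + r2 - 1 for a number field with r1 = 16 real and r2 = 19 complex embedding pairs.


By Dirichlet's unit theorem:
rank = r1 + r2 - 1
= 16 + 19 - 1
= 34

34


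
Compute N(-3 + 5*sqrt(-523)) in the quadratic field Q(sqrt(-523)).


N(a + b*sqrt(d)) = a^2 - d*b^2
= (-3)^2 - (-523)*(5)^2
= 9 + 13075
= 13084

13084


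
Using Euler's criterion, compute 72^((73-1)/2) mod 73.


p = 73 is prime and the exponent is (p-1)/2 = 36, so by Euler's criterion 72^36 = (72/73) = +1 or -1 mod 73.
Compute by square-and-multiply:
  36 = 32 + 4 (binary 100100)
  Repeated squaring mod 73: 72^1 = 72, 72^2 = 1, 72^4 = 1, 72^8 = 1, 72^16 = 1, 72^32 = 1
  72^36 = 72^32 * 72^4 = 1 * 1 mod 73
    1 * 1 = 1 = 1 mod 73
  72^36 = 1 mod 73
Result 1: 72 is a quadratic residue mod 73.
72^36 mod 73 = 1

1


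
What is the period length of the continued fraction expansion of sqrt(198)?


Run the CF algorithm for sqrt(198).
a_0 = floor(sqrt(198)) = 14; set m_0=0, q_0=1.
Recurrence: m' = q*a - m,  q' = (d - m'^2)/q,  a' = floor((a_0 + m')/q').
  step 1: m=14, q=2, a=14
  step 2: m=14, q=1, a=28
a_2 = 2*a_0 = 28, so the period closes here.
sqrt(198) = [14; 14, 28]
Period length = 2

2


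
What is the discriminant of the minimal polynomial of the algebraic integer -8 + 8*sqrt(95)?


The element -8 + 8*sqrt(95) has minimal polynomial:
x^2 + 16*x - 6016
Discriminant = (16)^2 - 4*(-6016)
= 256 + 24064
= 24320

24320


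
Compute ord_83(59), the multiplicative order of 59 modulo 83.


We want ord_83(59), the smallest k >= 1 with 59^k = 1 mod 83.
n = 83 = 83, phi(83) = 82; the order divides phi(n).
Divisors of 82: 1, 2, 41, 82
Repeated squaring mod 83: 59^1 = 59, 59^2 = 78, 59^4 = 25, 59^8 = 44, 59^16 = 27, 59^32 = 65, 59^64 = 75
Test divisors in increasing order:
  k=1: 59^1 = 59 mod 83
  k=2: 59^2 = 78 mod 83
  k=41: 59^41 = 65 * 44 * 59 = 1 mod 83  <- first divisor giving 1
Order = 41

41


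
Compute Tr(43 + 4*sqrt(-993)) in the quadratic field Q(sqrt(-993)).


Tr(a + b*sqrt(d)) = (a + b*sqrt(d)) + (a - b*sqrt(d)) = 2a
= 2 * (43)
= 86

86


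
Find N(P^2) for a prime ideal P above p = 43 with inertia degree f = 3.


N(P^a) = p^(a*f)
= 43^(2*3)
= 43^6
= 6321363049

6321363049


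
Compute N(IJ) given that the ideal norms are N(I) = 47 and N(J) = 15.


N(IJ) = N(I) * N(J)
= 47 * 15
= 705

705


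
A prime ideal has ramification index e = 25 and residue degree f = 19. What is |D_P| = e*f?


|D_P| = e * f
= 25 * 19
= 475

475


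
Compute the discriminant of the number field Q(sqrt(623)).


For K = Q(sqrt(d)) with d squarefree: disc(K) = d if d = 1 mod 4, and disc(K) = 4d if d = 2 or 3 mod 4.
Here d = 623, and d mod 4 = 3.
d = 3 mod 4, not 1 (O_K = Z[sqrt(d)]), so disc(K) = 4d = 4 * (623) = 2492

2492


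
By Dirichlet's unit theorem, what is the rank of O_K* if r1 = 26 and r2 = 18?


By Dirichlet's unit theorem:
rank = r1 + r2 - 1
= 26 + 18 - 1
= 43

43


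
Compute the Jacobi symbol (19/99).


Compute (19/99) via quadratic reciprocity:
  reciprocity: (19/99) -> -(99/19)
  reduce: (4/19)
  pull out 2: (2/19) = -1  (since 19 mod 8 = 3)
  pull out 2: (2/19) = -1  (since 19 mod 8 = 3)
  (1/19) = 1
Product of signs = -1

-1


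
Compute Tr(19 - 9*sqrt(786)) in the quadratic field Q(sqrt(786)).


Tr(a + b*sqrt(d)) = (a + b*sqrt(d)) + (a - b*sqrt(d)) = 2a
= 2 * (19)
= 38

38


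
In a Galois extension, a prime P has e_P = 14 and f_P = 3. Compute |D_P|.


|D_P| = e * f
= 14 * 3
= 42

42


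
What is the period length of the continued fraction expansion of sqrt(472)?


Run the CF algorithm for sqrt(472).
a_0 = floor(sqrt(472)) = 21; set m_0=0, q_0=1.
Recurrence: m' = q*a - m,  q' = (d - m'^2)/q,  a' = floor((a_0 + m')/q').
  step 1: m=21, q=31, a=1
  step 2: m=10, q=12, a=2
  step 3: m=14, q=23, a=1
  step 4: m=9, q=17, a=1
  step 5: m=8, q=24, a=1
  step 6: m=16, q=9, a=4
  step 7: m=20, q=8, a=5
  step 8: m=20, q=9, a=4
  step 9: m=16, q=24, a=1
  step 10: m=8, q=17, a=1
  step 11: m=9, q=23, a=1
  step 12: m=14, q=12, a=2
  step 13: m=10, q=31, a=1
  step 14: m=21, q=1, a=42
a_14 = 2*a_0 = 42, so the period closes here.
sqrt(472) = [21; 1, 2, 1, 1, 1, 4, 5, 4, 1, 1, 1, 2, 1, 42]
Period length = 14

14


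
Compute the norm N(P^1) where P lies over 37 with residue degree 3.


N(P^a) = p^(a*f)
= 37^(1*3)
= 37^3
= 50653

50653


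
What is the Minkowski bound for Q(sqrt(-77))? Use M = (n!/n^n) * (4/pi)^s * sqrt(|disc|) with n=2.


d = -77, d mod 4 = 3, so disc(K) = 4d = -308; |disc(K)| = 308
Imaginary quadratic field, so n = 2, s = r2 = 1, r1 = 0
M = (n!/n^n) * (4/pi)^s * sqrt(|disc(K)|) = (2!/2^2) * (4/pi)^1 * sqrt(308)
= 0.5 * 1.273240 * 17.549929
= 11.1726

11.1726


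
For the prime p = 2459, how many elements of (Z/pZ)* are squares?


For prime p, the number of non-zero quadratic residues is (p-1)/2.
= (2459-1)/2
= 1229

1229


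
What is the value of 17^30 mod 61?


p = 61 is prime and the exponent is (p-1)/2 = 30, so by Euler's criterion 17^30 = (17/61) = +1 or -1 mod 61.
Compute by square-and-multiply:
  30 = 16 + 8 + 4 + 2 (binary 11110)
  Repeated squaring mod 61: 17^1 = 17, 17^2 = 45, 17^4 = 12, 17^8 = 22, 17^16 = 57
  17^30 = 17^16 * 17^8 * 17^4 * 17^2 = 57 * 22 * 12 * 45 mod 61
    57 * 22 = 1254 = 34 mod 61
    34 * 12 = 408 = 42 mod 61
    42 * 45 = 1890 = 60 mod 61
  17^30 = 60 mod 61
Result 60 = p - 1 = -1 mod 61: 17 is a quadratic non-residue mod 61. As a residue in [0, p-1] the value is 60.
17^30 mod 61 = 60

60


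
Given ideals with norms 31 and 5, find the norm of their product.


N(IJ) = N(I) * N(J)
= 31 * 5
= 155

155


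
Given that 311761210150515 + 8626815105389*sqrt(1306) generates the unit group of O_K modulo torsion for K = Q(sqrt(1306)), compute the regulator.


epsilon = 311761210150515 + 8626815105389*sqrt(1306)
= 6.2352e+14
R = ln(6.2352e+14)
= 34.0664

34.0664


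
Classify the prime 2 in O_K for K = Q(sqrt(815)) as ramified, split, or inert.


K = Q(sqrt(815)). Since d mod 4 = 3, disc(K) = 3260.
Check p | disc: 3260 mod 2 = 0.
p divides disc, so p ramifies: (p) = P^2 with e=2, f=1, g=1.
Therefore p is ramified.

ramified


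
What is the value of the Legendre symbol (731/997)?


p = 997 is prime, so compute (731/997) with the reciprocity algorithm (Jacobi-symbol steps: pull out 2s via (2/n), flip via reciprocity, reduce):
  reciprocity: (731/997) -> +(997/731)
  reduce: (266/731)
  pull out 2: (2/731) = -1  (since 731 mod 8 = 3)
  reciprocity: (133/731) -> +(731/133)
  reduce: (66/133)
  pull out 2: (2/133) = -1  (since 133 mod 8 = 5)
  reciprocity: (33/133) -> +(133/33)
  reduce: (1/33)
  (1/33) = 1
Product of signs = 1
(731/997) = 1

1


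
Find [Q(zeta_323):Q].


The degree equals Euler's totient phi(323).
323 = 17 * 19
phi(323) = 288

288


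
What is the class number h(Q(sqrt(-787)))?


K = Q(sqrt(-787)). d mod 4 = 1, so D = disc(K) = d = -787
h(K) equals the number of primitive reduced positive-definite forms (a, b, c) = a*x^2 + b*x*y + c*y^2 with b^2 - 4ac = D,
where reduced means |b| <= a <= c, with b >= 0 whenever |b| = a or a = c, and primitive means gcd(a, b, c) = 1.
Reduced forces 3a^2 <= |D| = 787, so 1 <= a <= 16; b must have the parity of D, and c = (b^2 - D)/(4a) must be an integer >= a.
Enumerate a = 1..16, b in [-a, a]:
  a=1: (1, 1, 197)  [1]
  a=2..6: none
  a=7: (7, -5, 29), (7, 5, 29)  [2]
  a=8..10: none
  a=11: (11, -7, 19), (11, 7, 19)  [2]
  a=12..16: none
Total reduced forms: 1 + 2 + 2 = 5
h = 5

5


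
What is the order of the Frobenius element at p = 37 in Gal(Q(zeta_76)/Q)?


The Frobenius at p in Gal(Q(zeta_n)/Q) = (Z/nZ)* is the class of p, so its order is ord_76(37), the smallest k >= 1 with 37^k = 1 mod 76.
n = 76 = 2^2 * 19, phi(76) = 36; the order divides phi(n).
Divisors of 36: 1, 2, 3, 4, 6, 9, 12, 18, 36
Repeated squaring mod 76: 37^1 = 37, 37^2 = 1, 37^4 = 1, 37^8 = 1, 37^16 = 1, 37^32 = 1
Test divisors in increasing order:
  k=1: 37^1 = 37 mod 76
  k=2: 37^2 = 1 mod 76  <- first divisor giving 1
Order = 2

2


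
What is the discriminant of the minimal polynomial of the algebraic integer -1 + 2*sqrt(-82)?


The element -1 + 2*sqrt(-82) has minimal polynomial:
x^2 + 2*x + 329
Discriminant = (2)^2 - 4*(329)
= 4 - 1316
= -1312

-1312


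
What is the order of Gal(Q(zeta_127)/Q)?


|Gal(Q(zeta_127)/Q)| = phi(127)
= 126

126


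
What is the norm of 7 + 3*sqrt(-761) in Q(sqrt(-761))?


N(a + b*sqrt(d)) = a^2 - d*b^2
= (7)^2 - (-761)*(3)^2
= 49 + 6849
= 6898

6898


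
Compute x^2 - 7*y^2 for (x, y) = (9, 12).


x^2 - d*y^2
= 9^2 - 7*12^2
= 81 - 1008
= -927

-927


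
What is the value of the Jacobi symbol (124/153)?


Compute (124/153) via quadratic reciprocity:
  pull out 2: (2/153) = +1  (since 153 mod 8 = 1)
  pull out 2: (2/153) = +1  (since 153 mod 8 = 1)
  reciprocity: (31/153) -> +(153/31)
  reduce: (29/31)
  reciprocity: (29/31) -> +(31/29)
  reduce: (2/29)
  pull out 2: (2/29) = -1  (since 29 mod 8 = 5)
  (1/29) = 1
Product of signs = -1

-1


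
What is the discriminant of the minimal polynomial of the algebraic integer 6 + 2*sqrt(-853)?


The element 6 + 2*sqrt(-853) has minimal polynomial:
x^2 - 12*x + 3448
Discriminant = (-12)^2 - 4*(3448)
= 144 - 13792
= -13648

-13648


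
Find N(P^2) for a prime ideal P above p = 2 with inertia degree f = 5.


N(P^a) = p^(a*f)
= 2^(2*5)
= 2^10
= 1024

1024


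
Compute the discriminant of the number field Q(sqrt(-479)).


For K = Q(sqrt(d)) with d squarefree: disc(K) = d if d = 1 mod 4, and disc(K) = 4d if d = 2 or 3 mod 4.
Here d = -479, and d mod 4 = 1.
d = 1 mod 4 (O_K = Z[(1+sqrt(d))/2]), so disc(K) = d = -479

-479


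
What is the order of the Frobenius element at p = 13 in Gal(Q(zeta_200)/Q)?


The Frobenius at p in Gal(Q(zeta_n)/Q) = (Z/nZ)* is the class of p, so its order is ord_200(13), the smallest k >= 1 with 13^k = 1 mod 200.
n = 200 = 2^3 * 5^2, phi(200) = 80; the order divides phi(n).
Divisors of 80: 1, 2, 4, 5, 8, 10, 16, 20, 40, 80
Repeated squaring mod 200: 13^1 = 13, 13^2 = 169, 13^4 = 161, 13^8 = 121, 13^16 = 41, 13^32 = 81, 13^64 = 161
Test divisors in increasing order:
  k=1: 13^1 = 13 mod 200
  k=2: 13^2 = 169 mod 200
  k=4: 13^4 = 161 mod 200
  k=5: 13^5 = 161 * 13 = 93 mod 200
  k=8: 13^8 = 121 mod 200
  k=10: 13^10 = 121 * 169 = 49 mod 200
  k=16: 13^16 = 41 mod 200
  k=20: 13^20 = 41 * 161 = 1 mod 200  <- first divisor giving 1
Order = 20

20


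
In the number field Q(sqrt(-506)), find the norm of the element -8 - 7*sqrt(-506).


N(a + b*sqrt(d)) = a^2 - d*b^2
= (-8)^2 - (-506)*(-7)^2
= 64 + 24794
= 24858

24858
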